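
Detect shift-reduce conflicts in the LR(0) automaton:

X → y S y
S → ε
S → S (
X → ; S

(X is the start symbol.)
Augment with X' → X and build the canonical LR(0) collection (I0 = CLOSURE({[X' → . X]}), then GOTO on every symbol after a dot until no new states appear). It has 8 states:
  I0: { [X → . ; S], [X → . y S y], [X' → . X] }  — shift
  I1: { [S → . S (], [S → .], [X → ; . S] }  — reduce
  I2: { [X' → X .] }  — accept
  I3: { [S → . S (], [S → .], [X → y . S y] }  — reduce
  I4: { [S → S . (], [X → y S . y] }  — shift
  I5: { [S → S ( .] }  — reduce
  I6: { [X → y S y .] }  — reduce
  I7: { [S → S . (], [X → ; S .] }  — shift, reduce

I7 contains reduce item [X → ; S .] and shift item [S → S . (] — shift-reduce conflict.

Answer: Yes — I7: [X → ; S .] vs [S → S . (]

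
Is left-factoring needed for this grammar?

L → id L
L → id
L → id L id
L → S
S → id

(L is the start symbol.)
Left-factoring is needed when two productions for the same non-terminal
share a common prefix on the right-hand side.

Productions for L:
  L → id L
  L → id
  L → id L id
  L → S

Found common prefix 'id' in productions for L

Answer: Yes, L has productions with common prefix 'id'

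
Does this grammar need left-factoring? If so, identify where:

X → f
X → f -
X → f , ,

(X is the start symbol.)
Yes, X has productions with common prefix 'f'

Left-factoring is needed when two productions for the same non-terminal
share a common prefix on the right-hand side.

Productions for X:
  X → f
  X → f -
  X → f , ,

Found common prefix 'f' in productions for X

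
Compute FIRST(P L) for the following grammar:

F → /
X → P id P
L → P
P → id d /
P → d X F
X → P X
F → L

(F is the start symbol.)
{ 'd', 'id' }

FIRST sets of the non-terminals involved (from the grammar, by fixed-point iteration):
  FIRST(P) = { 'd', 'id' }

To compute FIRST(P L), process the symbols left to right:
Symbol P is a non-terminal. Add FIRST(P) \ {ε} = { 'd', 'id' }
P is not nullable (ε ∉ FIRST(P)), so stop here.
FIRST(P L) = { 'd', 'id' }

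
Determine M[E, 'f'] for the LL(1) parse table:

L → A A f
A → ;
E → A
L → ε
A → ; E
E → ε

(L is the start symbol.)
E → ε

To find M[E, 'f'], we find productions for E where 'f' is in the predict set (PREDICT(N → α) = (FIRST(α) \ {ε}) ∪ (FOLLOW(N) if α ⇒* ε)).

Relevant sets:
  FIRST(A) = { ';' }
  FOLLOW(E) = { ';', 'f' }

E → A: PREDICT = { ';' }
E → ε: PREDICT = { ';', 'f' }
  'f' is in predict set, so this production goes in M[E, 'f']

M[E, 'f'] = E → ε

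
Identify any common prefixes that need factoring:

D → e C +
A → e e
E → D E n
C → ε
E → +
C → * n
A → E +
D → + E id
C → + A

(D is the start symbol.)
Left-factoring is needed when two productions for the same non-terminal
share a common prefix on the right-hand side.

Productions for D:
  D → e C +
  D → + E id
Productions for A:
  A → e e
  A → E +
Productions for E:
  E → D E n
  E → +
Productions for C:
  C → ε
  C → * n
  C → + A

No common prefixes found.

Answer: No, left-factoring is not needed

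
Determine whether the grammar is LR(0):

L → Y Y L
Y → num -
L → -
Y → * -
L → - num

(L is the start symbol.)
No. Shift-reduce conflict between [L → - .] and [L → - . num]

Augment with L' → L and build the canonical LR(0) collection (I0 = CLOSURE({[L' → . L]}), then GOTO on every symbol after a dot until no new states appear). It has 11 states:
  I0: { [L → . - num], [L → . -], [L → . Y Y L], [L' → . L], [Y → . * -], [Y → . num -] }  — shift
  I1: { [Y → * . -] }  — shift
  I2: { [L → - . num], [L → - .] }  — shift, reduce
  I3: { [L' → L .] }  — accept
  I4: { [L → Y . Y L], [Y → . * -], [Y → . num -] }  — shift
  I5: { [Y → num . -] }  — shift
  I6: { [Y → num - .] }  — reduce
  I7: { [L → . - num], [L → . -], [L → . Y Y L], [L → Y Y . L], [Y → . * -], [Y → . num -] }  — shift
  I8: { [L → Y Y L .] }  — reduce
  I9: { [L → - num .] }  — reduce
  I10: { [Y → * - .] }  — reduce

Conflict in state I2:
  Shift-reduce conflict between [L → - .] and [L → - . num]
So the grammar is NOT LR(0).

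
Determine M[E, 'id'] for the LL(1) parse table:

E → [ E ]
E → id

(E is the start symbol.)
E → id

To find M[E, 'id'], we find productions for E where 'id' is in the predict set (PREDICT(N → α) = (FIRST(α) \ {ε}) ∪ (FOLLOW(N) if α ⇒* ε)).

E → [ E ]: PREDICT = { '[' }
E → id: PREDICT = { 'id' }
  'id' is in predict set, so this production goes in M[E, 'id']

M[E, 'id'] = E → id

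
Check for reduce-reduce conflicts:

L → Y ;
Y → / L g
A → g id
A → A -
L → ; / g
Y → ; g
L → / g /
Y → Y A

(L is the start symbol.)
No reduce-reduce conflicts

Augment with L' → L and build the canonical LR(0) collection (I0 = CLOSURE({[L' → . L]}), then GOTO on every symbol after a dot until no new states appear). It has 17 states:
  I0: { [L → . / g /], [L → . ; / g], [L → . Y ;], [L' → . L], [Y → . / L g], [Y → . ; g], [Y → . Y A] }  — shift
  I1: { [L → . / g /], [L → . ; / g], [L → . Y ;], [L → / . g /], [Y → . / L g], [Y → . ; g], [Y → . Y A], [Y → / . L g] }  — shift
  I2: { [L → ; . / g], [Y → ; . g] }  — shift
  I3: { [L' → L .] }  — accept
  I4: { [A → . A -], [A → . g id], [L → Y . ;], [Y → Y . A] }  — shift
  I5: { [L → Y ; .] }  — reduce
  I6: { [A → A . -], [Y → Y A .] }  — shift, reduce
  I7: { [A → g . id] }  — shift
  I8: { [A → g id .] }  — reduce
  I9: { [A → A - .] }  — reduce
  I10: { [L → ; / . g] }  — shift
  I11: { [Y → ; g .] }  — reduce
  I12: { [L → ; / g .] }  — reduce
  I13: { [Y → / L . g] }  — shift
  I14: { [L → / g . /] }  — shift
  I15: { [L → / g / .] }  — reduce
  I16: { [Y → / L g .] }  — reduce

No state contains more than one complete item.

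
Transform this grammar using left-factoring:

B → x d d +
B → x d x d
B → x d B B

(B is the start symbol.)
B → x d B'
B' → d +
B' → x d
B' → B B

Left-factoring transforms A → αβ₁ | αβ₂ into A → αA' and A' → β₁ | β₂
(α is the longest common prefix among the alternatives). Repeat until
no nonterminal has two alternatives with a common prefix.

Round 1: B has alternatives sharing prefix 'x d'. Introduce B': B → x d B'
  Add: B' → d +
  Add: B' → x d
  Add: B' → B B

No remaining common prefixes — done.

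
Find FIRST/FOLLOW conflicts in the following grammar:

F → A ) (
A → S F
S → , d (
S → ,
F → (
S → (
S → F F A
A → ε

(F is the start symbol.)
A FIRST/FOLLOW conflict occurs when a non-terminal N has a nullable alternative N → β (β ⇒* ε) and another alternative N → α with FIRST(α) ∩ FOLLOW(N) ≠ ∅: on such a lookahead the parser cannot decide between expanding α and letting N vanish via β.

Nullable non-terminals: A.
FIRST sets used below: FIRST(S) = { '(', ')', ',' }

A: nullable alternative(s) A → ε; FOLLOW(A) = { '(', ')', ',' }
  A → S F: FIRST \ {ε} = { '(', ')', ',' } — overlaps FOLLOW(A) on { '(', ')', ',' }: CONFLICT
  A → ε: FIRST \ {ε} = { } — this is the only nullable alternative, skip

F, S have no nullable alternative, so no FIRST/FOLLOW check is needed there.

So the grammar has 1 FIRST/FOLLOW conflict (marked CONFLICT above).

Answer: Yes. A → S F with FOLLOW(A) on { '(', ')', ',' }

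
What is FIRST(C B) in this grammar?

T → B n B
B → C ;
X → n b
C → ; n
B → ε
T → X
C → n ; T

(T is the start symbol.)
FIRST sets of the non-terminals involved (from the grammar, by fixed-point iteration):
  FIRST(C) = { ';', 'n' }

To compute FIRST(C B), process the symbols left to right:
Symbol C is a non-terminal. Add FIRST(C) \ {ε} = { ';', 'n' }
C is not nullable (ε ∉ FIRST(C)), so stop here.
FIRST(C B) = { ';', 'n' }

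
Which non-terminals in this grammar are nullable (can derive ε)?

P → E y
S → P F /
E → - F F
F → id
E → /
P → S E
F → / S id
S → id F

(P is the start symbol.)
None

A non-terminal is nullable if it can derive ε (the empty string): either it has an ε-production, or it has a production whose right-hand side consists entirely of nullable non-terminals.

There are no ε-productions, so no non-terminal can derive ε.
No non-terminals are nullable.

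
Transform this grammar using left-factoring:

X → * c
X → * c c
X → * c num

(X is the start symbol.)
X → * c X'
X' → ε
X' → c
X' → num

Left-factoring transforms A → αβ₁ | αβ₂ into A → αA' and A' → β₁ | β₂
(α is the longest common prefix among the alternatives). Repeat until
no nonterminal has two alternatives with a common prefix.

Round 1: X has alternatives sharing prefix '* c'. Introduce X': X → * c X'
  Add: X' → ε
  Add: X' → c
  Add: X' → num

No remaining common prefixes — done.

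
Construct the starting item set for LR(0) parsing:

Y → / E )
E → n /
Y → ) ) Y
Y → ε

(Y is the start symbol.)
{ [Y → . ) ) Y], [Y → . / E )], [Y → .], [Y' → . Y] }

First, augment the grammar with Y' → Y
I₀ = CLOSURE({ [Y' → . Y] }):
  [Y' → . Y] has the dot before Y: add [Y → . / E )], [Y → . ) ) Y], [Y → .]
No further items can be added.

I₀ = { [Y → . ) ) Y], [Y → . / E )], [Y → .], [Y' → . Y] }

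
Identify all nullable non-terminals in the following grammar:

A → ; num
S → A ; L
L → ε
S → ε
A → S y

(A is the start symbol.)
{ 'L', 'S' }

ε-productions: L → ε, S → ε
So L, S are immediately nullable.
No further non-terminal can be added: every production for the remaining non-terminals contains a terminal or a non-nullable non-terminal.
Nullable = { 'L', 'S' }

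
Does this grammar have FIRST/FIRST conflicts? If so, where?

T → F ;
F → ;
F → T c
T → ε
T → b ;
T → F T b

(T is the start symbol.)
FIRST sets of the non-terminals at (or reachable through a nullable prefix from) the front of some alternative:
  FIRST(F) = { ';', 'b', 'c' }
  FIRST(T) = { ';', 'b', 'c', ε }

Productions for T:
  T → F ;: FIRST = { ';', 'b', 'c' }
  T → ε: FIRST = { ε }
  T → b ;: FIRST = { 'b' }
  T → F T b: FIRST = { ';', 'b', 'c' }
Productions for F:
  F → ;: FIRST = { ';' }
  F → T c: FIRST = { ';', 'b', 'c' }

Conflict for T: T → F ; and T → b ;
  Overlap: { 'b' }
Conflict for T: T → F ; and T → F T b
  Overlap: { ';', 'b', 'c' }
Conflict for T: T → b ; and T → F T b
  Overlap: { 'b' }
Conflict for F: F → ; and F → T c
  Overlap: { ';' }

Answer: Yes. T → F ';' / T → b ';' on { 'b' }; T → F ';' / T → F T b on { ';', 'b', 'c' }; T → b ';' / T → F T b on { 'b' }; F → ';' / F → T c on { ';' }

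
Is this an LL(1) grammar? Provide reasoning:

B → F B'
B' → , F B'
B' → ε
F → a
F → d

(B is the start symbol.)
Relevant sets:
  FOLLOW(B') = { $ }

For B':
  PREDICT(B' → ',' F B') = { ',' }
  PREDICT(B' → ε) = { $ }
For F:
  PREDICT(F → a) = { 'a' }
  PREDICT(F → d) = { 'd' }
B has a single production, so nothing to check there.

All predict sets are disjoint. The grammar IS LL(1).

Answer: Yes, the grammar is LL(1).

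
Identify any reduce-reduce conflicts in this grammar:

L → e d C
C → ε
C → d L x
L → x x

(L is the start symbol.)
No reduce-reduce conflicts

A reduce-reduce conflict occurs when an LR(0) state has two complete items [A → α .] and [B → β .] — both call for a reduction, and with no lookahead the parser cannot choose between them.

Augment with L' → L and build the canonical LR(0) collection (I0 = CLOSURE({[L' → . L]}), then GOTO on every symbol after a dot until no new states appear). It has 10 states:
  I0: { [L → . e d C], [L → . x x], [L' → . L] }  — shift
  I1: { [L' → L .] }  — accept
  I2: { [L → e . d C] }  — shift
  I3: { [L → x . x] }  — shift
  I4: { [L → x x .] }  — reduce
  I5: { [C → . d L x], [C → .], [L → e d . C] }  — shift, reduce
  I6: { [L → e d C .] }  — reduce
  I7: { [C → d . L x], [L → . e d C], [L → . x x] }  — shift
  I8: { [C → d L . x] }  — shift
  I9: { [C → d L x .] }  — reduce

No state contains more than one complete item.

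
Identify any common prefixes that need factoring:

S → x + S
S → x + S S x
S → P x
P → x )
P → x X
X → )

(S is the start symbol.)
Left-factoring is needed when two productions for the same non-terminal
share a common prefix on the right-hand side.

Productions for S:
  S → x + S
  S → x + S S x
  S → P x
Productions for P:
  P → x )
  P → x X

Found common prefix 'x + S' in productions for S
Found common prefix 'x' in productions for P

Answer: Yes, S has productions with common prefix 'x + S'; P has productions with common prefix 'x'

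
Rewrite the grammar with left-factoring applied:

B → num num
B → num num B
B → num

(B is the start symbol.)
B → num B'
B' → num B''
B'' → ε
B'' → B
B' → ε

Left-factoring transforms A → αβ₁ | αβ₂ into A → αA' and A' → β₁ | β₂
(α is the longest common prefix among the alternatives). Repeat until
no nonterminal has two alternatives with a common prefix.

Round 1: B has alternatives sharing prefix 'num'. Introduce B': B → num B'
  Add: B' → num
  Add: B' → num B
  Add: B' → ε

Round 2: B' has alternatives sharing prefix 'num'. Introduce B'': B' → num B''
  Add: B'' → ε
  Add: B'' → B

No remaining common prefixes — done.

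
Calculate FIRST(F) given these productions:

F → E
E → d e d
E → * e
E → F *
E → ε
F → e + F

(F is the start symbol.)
To compute FIRST(F), examine every production with F on the left-hand side, reading each right-hand side left to right until a non-nullable symbol is reached.

FIRST sets of the other non-terminals involved (by the same procedure, iterated to a fixed point):
  FIRST(E) = { '*', 'd', 'e', ε }

From F → E:
  - E is a non-terminal: add FIRST(E) \ {ε} = { '*', 'd', 'e' }
    E is nullable and nothing follows, so the whole right-hand side can vanish: ε ∈ FIRST(F)
From F → e + F:
  - e is a terminal: add 'e' and stop

Collecting: FIRST(F) = { '*', 'd', 'e', ε }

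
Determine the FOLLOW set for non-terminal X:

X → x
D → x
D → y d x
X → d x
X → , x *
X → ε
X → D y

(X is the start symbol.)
{ $ }

To compute FOLLOW(X), find every occurrence of X on a right-hand side N → α X β: add FIRST(β) \ {ε}, and if β is empty or nullable also add FOLLOW(N). Iterate to a fixed point.

X is the start symbol, so $ ∈ FOLLOW(X).
X does not occur on any right-hand side.

Taking the union: FOLLOW(X) = { $ }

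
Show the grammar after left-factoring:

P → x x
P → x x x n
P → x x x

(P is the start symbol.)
Left-factoring transforms A → αβ₁ | αβ₂ into A → αA' and A' → β₁ | β₂
(α is the longest common prefix among the alternatives). Repeat until
no nonterminal has two alternatives with a common prefix.

Round 1: P has alternatives sharing prefix 'x x'. Introduce P': P → x x P'
  Add: P' → ε
  Add: P' → x n
  Add: P' → x

Round 2: P' has alternatives sharing prefix 'x'. Introduce P'': P' → x P''
  Add: P'' → n
  Add: P'' → ε

No remaining common prefixes — done.

Resulting grammar:
P → x x P'
P' → ε
P' → x P''
P'' → n
P'' → ε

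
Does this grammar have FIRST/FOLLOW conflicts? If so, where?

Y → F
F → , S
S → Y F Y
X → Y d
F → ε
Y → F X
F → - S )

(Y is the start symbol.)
A FIRST/FOLLOW conflict occurs when a non-terminal N has a nullable alternative N → β (β ⇒* ε) and another alternative N → α with FIRST(α) ∩ FOLLOW(N) ≠ ∅: on such a lookahead the parser cannot decide between expanding α and letting N vanish via β.

Nullable non-terminals: F, S, Y.
FIRST sets used below: FIRST(F) = { ',', '-', ε }, FIRST(X) = { ',', '-', 'd' }

F: nullable alternative(s) F → ε; FOLLOW(F) = { $, ')', ',', '-', 'd' }
  F → , S: FIRST \ {ε} = { ',' } — overlaps FOLLOW(F) on { ',' }: CONFLICT
  F → ε: FIRST \ {ε} = { } — this is the only nullable alternative, skip
  F → - S ): FIRST \ {ε} = { '-' } — overlaps FOLLOW(F) on { '-' }: CONFLICT
S has a nullable alternative but only one production, so nothing to check.

Y: nullable alternative(s) Y → F; FOLLOW(Y) = { $, ')', ',', '-', 'd' }
  Y → F: FIRST \ {ε} = { ',', '-' } — this is the only nullable alternative, skip
  Y → F X: FIRST \ {ε} = { ',', '-', 'd' } — overlaps FOLLOW(Y) on { ',', '-', 'd' }: CONFLICT

X has no nullable alternative, so no FIRST/FOLLOW check is needed there.

So the grammar has 3 FIRST/FOLLOW conflicts (marked CONFLICT above).

Answer: Yes. Y → F X with FOLLOW(Y) on { ',', '-', 'd' }; F → ',' S with FOLLOW(F) on { ',' }; F → '-' S ')' with FOLLOW(F) on { '-' }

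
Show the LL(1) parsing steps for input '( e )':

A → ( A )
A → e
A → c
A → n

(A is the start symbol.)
Stack is shown with the top on the left.

Stack    Input    Action
------------------------
A $      ( e ) $  output A → ( A )
( A ) $  ( e ) $  match '('
A ) $    e ) $    output A → e
e ) $    e ) $    match 'e'
) $      ) $      match ')'
$        $        accept

The string is accepted.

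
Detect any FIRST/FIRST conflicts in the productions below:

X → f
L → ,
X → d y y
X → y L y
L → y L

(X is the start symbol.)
No FIRST/FIRST conflicts.

Productions for X:
  X → f: FIRST = { 'f' }
  X → d y y: FIRST = { 'd' }
  X → y L y: FIRST = { 'y' }
Productions for L:
  L → ,: FIRST = { ',' }
  L → y L: FIRST = { 'y' }

All alternatives of each non-terminal have pairwise disjoint FIRST sets.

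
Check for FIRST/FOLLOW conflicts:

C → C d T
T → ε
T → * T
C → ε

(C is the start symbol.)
Yes. C → C d T with FOLLOW(C) on { 'd' }

Nullable non-terminals: C, T.
FIRST sets used below: FIRST(C) = { 'd', ε }

C: nullable alternative(s) C → ε; FOLLOW(C) = { $, 'd' }
  C → C d T: FIRST \ {ε} = { 'd' } — overlaps FOLLOW(C) on { 'd' }: CONFLICT
  C → ε: FIRST \ {ε} = { } — this is the only nullable alternative, skip

T: nullable alternative(s) T → ε; FOLLOW(T) = { $, 'd' }
  T → ε: FIRST \ {ε} = { } — this is the only nullable alternative, skip
  T → * T: FIRST \ {ε} = { '*' } — disjoint from FOLLOW(T)

So the grammar has 1 FIRST/FOLLOW conflict (marked CONFLICT above).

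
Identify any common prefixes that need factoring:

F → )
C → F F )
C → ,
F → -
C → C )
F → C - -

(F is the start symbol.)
Left-factoring is needed when two productions for the same non-terminal
share a common prefix on the right-hand side.

Productions for F:
  F → )
  F → -
  F → C - -
Productions for C:
  C → F F )
  C → ,
  C → C )

No common prefixes found.

Answer: No, left-factoring is not needed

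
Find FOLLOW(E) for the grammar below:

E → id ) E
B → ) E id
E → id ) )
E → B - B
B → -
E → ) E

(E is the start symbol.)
E is the start symbol, so $ ∈ FOLLOW(E).
In E → id ) E: E is at the end; this adds FOLLOW(E) to itself — nothing new
In B → ) E id: E is followed by id, add FIRST(id) \ {ε} = { 'id' }
In E → ) E: E is at the end; this adds FOLLOW(E) to itself — nothing new

Taking the union: FOLLOW(E) = { $, 'id' }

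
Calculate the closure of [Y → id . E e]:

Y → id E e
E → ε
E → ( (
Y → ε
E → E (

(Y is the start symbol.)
Start with: [Y → id . E e]
  [Y → id . E e] has the dot before E: add [E → .], [E → . ( (], [E → . E (]
No further items can be added.

CLOSURE = { [E → . ( (], [E → . E (], [E → .], [Y → id . E e] }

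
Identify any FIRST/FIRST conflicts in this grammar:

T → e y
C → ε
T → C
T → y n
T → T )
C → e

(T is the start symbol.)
Yes. T → e y / T → C on { 'e' }; T → e y / T → T ')' on { 'e' }; T → C / T → T ')' on { 'e' }; T → y n / T → T ')' on { 'y' }

A FIRST/FIRST conflict occurs when two productions N → α and N → β for the same non-terminal have FIRST(α) ∩ FIRST(β) ≠ ∅ (with ε ∈ FIRST of a nullable right-hand side, so two nullable alternatives also conflict).

FIRST sets of the non-terminals at (or reachable through a nullable prefix from) the front of some alternative:
  FIRST(C) = { 'e', ε }
  FIRST(T) = { ')', 'e', 'y', ε }

Productions for T:
  T → e y: FIRST = { 'e' }
  T → C: FIRST = { 'e', ε }
  T → y n: FIRST = { 'y' }
  T → T ): FIRST = { ')', 'e', 'y' }
Productions for C:
  C → ε: FIRST = { ε }
  C → e: FIRST = { 'e' }

Conflict for T: T → e y and T → C
  Overlap: { 'e' }
Conflict for T: T → e y and T → T )
  Overlap: { 'e' }
Conflict for T: T → C and T → T )
  Overlap: { 'e' }
Conflict for T: T → y n and T → T )
  Overlap: { 'y' }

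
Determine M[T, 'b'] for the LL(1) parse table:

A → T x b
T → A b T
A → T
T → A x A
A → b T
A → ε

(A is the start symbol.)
T → A b T, T → A x A

To find M[T, 'b'], we find productions for T where 'b' is in the predict set (PREDICT(N → α) = (FIRST(α) \ {ε}) ∪ (FOLLOW(N) if α ⇒* ε)).

Relevant sets:
  FIRST(A) = { 'b', 'x', ε }

T → A b T: PREDICT = { 'b', 'x' }
  'b' is in predict set, so this production goes in M[T, 'b']
T → A x A: PREDICT = { 'b', 'x' }
  'b' is in predict set, so this production goes in M[T, 'b']

M[T, 'b'] = T → A b T, T → A x A  (a multiply-defined cell — the grammar is not LL(1))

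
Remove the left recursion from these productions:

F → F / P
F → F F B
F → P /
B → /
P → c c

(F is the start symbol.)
F is directly left-recursive. The standard transformation for
  A → A α₁ | ... | A α_m | β₁ | ... | β_n
is
  A  → β₁ A' | ... | β_n A'
  A' → α₁ A' | ... | α_m A' | ε

F → P / becomes F → P / F'
F → F / P becomes F' → / P F'
F → F F B becomes F' → F B F'
Add F' → ε

Productions for other non-terminals are unchanged:
  B → /
  P → c c

Resulting grammar:
F → P / F'
F' → / P F'
F' → F B F'
F' → ε
B → /
P → c c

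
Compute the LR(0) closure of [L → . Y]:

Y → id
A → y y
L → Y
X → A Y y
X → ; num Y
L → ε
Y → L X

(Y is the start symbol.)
{ [L → . Y], [L → .], [Y → . L X], [Y → . id] }

To compute CLOSURE, for each item [A → α.Bβ] where B is a non-terminal, add [B → .γ] for all productions B → γ; repeat for the newly added items until nothing changes.

Start with: [L → . Y]
  [L → . Y] has the dot before Y: add [Y → . id], [Y → . L X]
  [Y → . L X] has the dot before L: add [L → .]
No further items can be added.

CLOSURE = { [L → . Y], [L → .], [Y → . L X], [Y → . id] }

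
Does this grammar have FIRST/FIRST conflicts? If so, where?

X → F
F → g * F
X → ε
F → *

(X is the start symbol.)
FIRST sets of the non-terminals at (or reachable through a nullable prefix from) the front of some alternative:
  FIRST(F) = { '*', 'g' }

Productions for X:
  X → F: FIRST = { '*', 'g' }
  X → ε: FIRST = { ε }
Productions for F:
  F → g * F: FIRST = { 'g' }
  F → *: FIRST = { '*' }

All alternatives of each non-terminal have pairwise disjoint FIRST sets.

Answer: No FIRST/FIRST conflicts.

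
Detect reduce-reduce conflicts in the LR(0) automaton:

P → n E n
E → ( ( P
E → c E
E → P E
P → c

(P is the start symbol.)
Augment with P' → P and build the canonical LR(0) collection (I0 = CLOSURE({[P' → . P]}), then GOTO on every symbol after a dot until no new states appear). It has 13 states:
  I0: { [P → . c], [P → . n E n], [P' → . P] }  — shift
  I1: { [P' → P .] }  — accept
  I2: { [P → c .] }  — reduce
  I3: { [E → . ( ( P], [E → . P E], [E → . c E], [P → . c], [P → . n E n], [P → n . E n] }  — shift
  I4: { [E → ( . ( P] }  — shift
  I5: { [P → n E . n] }  — shift
  I6: { [E → . ( ( P], [E → . P E], [E → . c E], [E → P . E], [P → . c], [P → . n E n] }  — shift
  I7: { [E → . ( ( P], [E → . P E], [E → . c E], [E → c . E], [P → . c], [P → . n E n], [P → c .] }  — shift, reduce
  I8: { [E → c E .] }  — reduce
  I9: { [E → P E .] }  — reduce
  I10: { [P → n E n .] }  — reduce
  I11: { [E → ( ( . P], [P → . c], [P → . n E n] }  — shift
  I12: { [E → ( ( P .] }  — reduce

No state contains more than one complete item.

Answer: No reduce-reduce conflicts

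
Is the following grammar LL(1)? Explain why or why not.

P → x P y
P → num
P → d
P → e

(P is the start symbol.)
Yes, the grammar is LL(1).

For P:
  PREDICT(P → x P y) = { 'x' }
  PREDICT(P → num) = { 'num' }
  PREDICT(P → d) = { 'd' }
  PREDICT(P → e) = { 'e' }

All predict sets are disjoint. The grammar IS LL(1).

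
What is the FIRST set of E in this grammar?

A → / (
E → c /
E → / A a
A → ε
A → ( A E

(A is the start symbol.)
{ '/', 'c' }

To compute FIRST(E), examine every production with E on the left-hand side, reading each right-hand side left to right until a non-nullable symbol is reached.

From E → c /:
  - c is a terminal: add 'c' and stop
From E → / A a:
  - '/' is a terminal: add '/' and stop

Collecting: FIRST(E) = { '/', 'c' }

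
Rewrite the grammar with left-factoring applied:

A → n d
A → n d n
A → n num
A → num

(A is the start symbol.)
Left-factoring transforms A → αβ₁ | αβ₂ into A → αA' and A' → β₁ | β₂
(α is the longest common prefix among the alternatives). Repeat until
no nonterminal has two alternatives with a common prefix.

Round 1: A has alternatives sharing prefix 'n'. Introduce A': A → n A'
  Add: A' → d
  Add: A' → d n
  Add: A' → num

Round 2: A' has alternatives sharing prefix 'd'. Introduce A'': A' → d A''
  Add: A'' → ε
  Add: A'' → n

No remaining common prefixes — done.

Resulting grammar:
A → n A'
A' → d A''
A'' → ε
A'' → n
A' → num
A → num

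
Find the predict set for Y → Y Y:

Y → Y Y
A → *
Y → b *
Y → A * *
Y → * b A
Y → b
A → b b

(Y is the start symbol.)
{ '*', 'b' }

PREDICT(Y → Y Y) = (FIRST(RHS) \ {ε}) ∪ (FOLLOW(Y) if ε ∈ FIRST(RHS), i.e. RHS ⇒* ε)
FIRST(Y) = { '*', 'b' }
FIRST(Y Y) = { '*', 'b' }
ε ∉ FIRST(Y Y), so FOLLOW(Y) is not added.
PREDICT(Y → Y Y) = { '*', 'b' }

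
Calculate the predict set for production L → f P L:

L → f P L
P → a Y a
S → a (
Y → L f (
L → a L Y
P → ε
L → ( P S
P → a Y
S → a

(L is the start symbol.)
{ 'f' }

PREDICT(L → f P L) = (FIRST(RHS) \ {ε}) ∪ (FOLLOW(L) if ε ∈ FIRST(RHS), i.e. RHS ⇒* ε)
FIRST(f P L) = { 'f' }
ε ∉ FIRST(f P L), so FOLLOW(L) is not added.
PREDICT(L → f P L) = { 'f' }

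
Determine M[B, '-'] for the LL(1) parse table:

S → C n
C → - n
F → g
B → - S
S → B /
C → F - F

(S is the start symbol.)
B → - S

To find M[B, '-'], we find productions for B where '-' is in the predict set (PREDICT(N → α) = (FIRST(α) \ {ε}) ∪ (FOLLOW(N) if α ⇒* ε)).

B → - S: PREDICT = { '-' }
  '-' is in predict set, so this production goes in M[B, '-']

M[B, '-'] = B → - S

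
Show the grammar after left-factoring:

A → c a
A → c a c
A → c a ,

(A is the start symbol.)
Left-factoring transforms A → αβ₁ | αβ₂ into A → αA' and A' → β₁ | β₂
(α is the longest common prefix among the alternatives). Repeat until
no nonterminal has two alternatives with a common prefix.

Round 1: A has alternatives sharing prefix 'c a'. Introduce A': A → c a A'
  Add: A' → ε
  Add: A' → c
  Add: A' → ,

No remaining common prefixes — done.

Resulting grammar:
A → c a A'
A' → ε
A' → c
A' → ,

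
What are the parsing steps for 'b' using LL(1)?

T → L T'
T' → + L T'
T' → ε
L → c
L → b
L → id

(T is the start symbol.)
Stack is shown with the top on the left.

Stack   Input  Action
---------------------
T $     b $    output T → L T'
L T' $  b $    output L → b
b T' $  b $    match 'b'
T' $    $      output T' → ε
$       $      accept

The string is accepted.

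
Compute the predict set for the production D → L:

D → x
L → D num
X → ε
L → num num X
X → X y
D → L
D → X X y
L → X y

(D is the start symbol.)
{ 'num', 'x', 'y' }

PREDICT(D → L) = (FIRST(RHS) \ {ε}) ∪ (FOLLOW(D) if ε ∈ FIRST(RHS), i.e. RHS ⇒* ε)
FIRST(L) = { 'num', 'x', 'y' }
FIRST(L) = { 'num', 'x', 'y' }
ε ∉ FIRST(L), so FOLLOW(D) is not added.
PREDICT(D → L) = { 'num', 'x', 'y' }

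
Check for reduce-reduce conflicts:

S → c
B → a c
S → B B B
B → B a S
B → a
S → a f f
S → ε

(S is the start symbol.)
A reduce-reduce conflict occurs when an LR(0) state has two complete items [A → α .] and [B → β .] — both call for a reduction, and with no lookahead the parser cannot choose between them.

Augment with S' → S and build the canonical LR(0) collection (I0 = CLOSURE({[S' → . S]}), then GOTO on every symbol after a dot until no new states appear). It has 14 states:
  I0: { [B → . B a S], [B → . a c], [B → . a], [S → . B B B], [S → . a f f], [S → . c], [S → .], [S' → . S] }  — shift, reduce
  I1: { [B → . B a S], [B → . a c], [B → . a], [B → B . a S], [S → B . B B] }  — shift
  I2: { [S' → S .] }  — accept
  I3: { [B → a . c], [B → a .], [S → a . f f] }  — shift, reduce
  I4: { [S → c .] }  — reduce
  I5: { [B → a c .] }  — reduce
  I6: { [S → a f . f] }  — shift
  I7: { [S → a f f .] }  — reduce
  I8: { [B → . B a S], [B → . a c], [B → . a], [B → B . a S], [S → B B . B] }  — shift
  I9: { [B → . B a S], [B → . a c], [B → . a], [B → B a . S], [B → a . c], [B → a .], [S → . B B B], [S → . a f f], [S → . c], [S → .] }  — shift, 2 reduces
  I10: { [B → B a S .] }  — reduce
  I11: { [B → a c .], [S → c .] }  — 2 reduces
  I12: { [B → B . a S], [S → B B B .] }  — shift, reduce
  I13: { [B → . B a S], [B → . a c], [B → . a], [B → B a . S], [S → . B B B], [S → . a f f], [S → . c], [S → .] }  — shift, reduce

I9 contains complete items [B → a .], [S → .] — reduce-reduce conflict.
I11 contains complete items [B → a c .], [S → c .] — reduce-reduce conflict.

Answer: Yes — I9: [B → a .] vs [S → .]; I11: [B → a c .] vs [S → c .]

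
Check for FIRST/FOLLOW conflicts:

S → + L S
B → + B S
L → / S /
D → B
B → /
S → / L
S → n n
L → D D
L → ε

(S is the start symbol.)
Yes. L → '/' S '/' with FOLLOW(L) on { '/' }; L → D D with FOLLOW(L) on { '+', '/' }

A FIRST/FOLLOW conflict occurs when a non-terminal N has a nullable alternative N → β (β ⇒* ε) and another alternative N → α with FIRST(α) ∩ FOLLOW(N) ≠ ∅: on such a lookahead the parser cannot decide between expanding α and letting N vanish via β.

Nullable non-terminals: L.
FIRST sets used below: FIRST(D) = { '+', '/' }

L: nullable alternative(s) L → ε; FOLLOW(L) = { $, '+', '/', 'n' }
  L → / S /: FIRST \ {ε} = { '/' } — overlaps FOLLOW(L) on { '/' }: CONFLICT
  L → D D: FIRST \ {ε} = { '+', '/' } — overlaps FOLLOW(L) on { '+', '/' }: CONFLICT
  L → ε: FIRST \ {ε} = { } — this is the only nullable alternative, skip

B, D, S have no nullable alternative, so no FIRST/FOLLOW check is needed there.

So the grammar has 2 FIRST/FOLLOW conflicts (marked CONFLICT above).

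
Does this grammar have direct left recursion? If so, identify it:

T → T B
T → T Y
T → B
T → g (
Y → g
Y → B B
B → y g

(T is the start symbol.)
Yes, T is left-recursive

Direct left recursion occurs when N → N α for some non-terminal N (the right-hand side begins with the left-hand side itself).

T → T B: LEFT RECURSIVE (starts with T)
T → T Y: LEFT RECURSIVE (starts with T)
T → B: starts with B
T → g (: starts with g
Y → g: starts with g
Y → B B: starts with B
B → y g: starts with y

The grammar has direct left recursion on: T.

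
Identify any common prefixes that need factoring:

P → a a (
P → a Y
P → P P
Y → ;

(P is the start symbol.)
Yes, P has productions with common prefix 'a'

Left-factoring is needed when two productions for the same non-terminal
share a common prefix on the right-hand side.

Productions for P:
  P → a a (
  P → a Y
  P → P P

Found common prefix 'a' in productions for P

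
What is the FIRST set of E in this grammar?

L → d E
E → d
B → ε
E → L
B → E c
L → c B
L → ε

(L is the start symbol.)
{ 'c', 'd', ε }

To compute FIRST(E), examine every production with E on the left-hand side, reading each right-hand side left to right until a non-nullable symbol is reached.

FIRST sets of the other non-terminals involved (by the same procedure, iterated to a fixed point):
  FIRST(L) = { 'c', 'd', ε }

From E → d:
  - d is a terminal: add 'd' and stop
From E → L:
  - L is a non-terminal: add FIRST(L) \ {ε} = { 'c', 'd' }
    L is nullable and nothing follows, so the whole right-hand side can vanish: ε ∈ FIRST(E)

Collecting: FIRST(E) = { 'c', 'd', ε }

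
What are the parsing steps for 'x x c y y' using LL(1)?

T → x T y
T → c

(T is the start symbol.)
LL(1) parsing maintains a stack (initially the start symbol over $) and the input. At each step: if the stack top is a terminal, match it against the current input token; if it is a non-terminal N, replace it with the RHS of M[N, lookahead] (the unique production whose predict set contains the lookahead).

Stack is shown with the top on the left.

Stack      Input        Action
------------------------------
T $        x x c y y $  output T → x T y
x T y $    x x c y y $  match 'x'
T y $      x c y y $    output T → x T y
x T y y $  x c y y $    match 'x'
T y y $    c y y $      output T → c
c y y $    c y y $      match 'c'
y y $      y y $        match 'y'
y $        y $          match 'y'
$          $            accept

The string is accepted.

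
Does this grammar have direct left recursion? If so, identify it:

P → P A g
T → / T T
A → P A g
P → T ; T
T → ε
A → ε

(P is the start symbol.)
Yes, P is left-recursive

P → P A g: LEFT RECURSIVE (starts with P)
T → / T T: starts with '/'
A → P A g: starts with P
P → T ; T: starts with T
T → ε: starts with ε
A → ε: starts with ε

The grammar has direct left recursion on: P.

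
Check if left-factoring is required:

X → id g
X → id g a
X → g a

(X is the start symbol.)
Yes, X has productions with common prefix 'id g'

Left-factoring is needed when two productions for the same non-terminal
share a common prefix on the right-hand side.

Productions for X:
  X → id g
  X → id g a
  X → g a

Found common prefix 'id g' in productions for X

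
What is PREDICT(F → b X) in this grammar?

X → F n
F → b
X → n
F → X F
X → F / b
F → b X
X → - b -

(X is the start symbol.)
PREDICT(F → b X) = (FIRST(RHS) \ {ε}) ∪ (FOLLOW(F) if ε ∈ FIRST(RHS), i.e. RHS ⇒* ε)
FIRST(b X) = { 'b' }
ε ∉ FIRST(b X), so FOLLOW(F) is not added.
PREDICT(F → b X) = { 'b' }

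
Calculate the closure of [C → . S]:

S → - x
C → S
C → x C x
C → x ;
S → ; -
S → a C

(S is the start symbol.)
Start with: [C → . S]
  [C → . S] has the dot before S: add [S → . - x], [S → . ; -], [S → . a C]
No further items can be added.

CLOSURE = { [C → . S], [S → . - x], [S → . ; -], [S → . a C] }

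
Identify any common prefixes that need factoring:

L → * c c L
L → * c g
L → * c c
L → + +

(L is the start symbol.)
Left-factoring is needed when two productions for the same non-terminal
share a common prefix on the right-hand side.

Productions for L:
  L → * c c L
  L → * c g
  L → * c c
  L → + +

Found common prefix '* c' in productions for L

Answer: Yes, L has productions with common prefix '* c'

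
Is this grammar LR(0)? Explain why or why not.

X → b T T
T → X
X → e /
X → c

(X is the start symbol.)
A grammar is LR(0) if no state in the canonical LR(0) collection has:
  - both a shift item (dot before a terminal) and a complete item (shift-reduce conflict), or
  - two or more complete items (reduce-reduce conflict; the accept item [X' → X .] counts as a complete item here).

Augment with X' → X and build the canonical LR(0) collection (I0 = CLOSURE({[X' → . X]}), then GOTO on every symbol after a dot until no new states appear). It has 9 states:
  I0: { [X → . b T T], [X → . c], [X → . e /], [X' → . X] }  — shift
  I1: { [X' → X .] }  — accept
  I2: { [T → . X], [X → . b T T], [X → . c], [X → . e /], [X → b . T T] }  — shift
  I3: { [X → c .] }  — reduce
  I4: { [X → e . /] }  — shift
  I5: { [X → e / .] }  — reduce
  I6: { [T → . X], [X → . b T T], [X → . c], [X → . e /], [X → b T . T] }  — shift
  I7: { [T → X .] }  — reduce
  I8: { [X → b T T .] }  — reduce

Every state is either a pure shift/goto state or contains exactly one complete item and nothing to shift — no conflicts. The grammar is LR(0).

Answer: Yes, the grammar is LR(0)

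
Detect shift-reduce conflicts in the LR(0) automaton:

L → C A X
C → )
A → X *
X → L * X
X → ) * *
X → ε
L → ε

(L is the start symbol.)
A shift-reduce conflict occurs when an LR(0) state has both:
  - a complete (reduce) item [A → α .] (dot at the end), and
  - a shift item [B → β . c γ] (dot before a terminal).

Augment with L' → L and build the canonical LR(0) collection (I0 = CLOSURE({[L' → . L]}), then GOTO on every symbol after a dot until no new states appear). It has 14 states:
  I0: { [C → . )], [L → . C A X], [L → .], [L' → . L] }  — shift, reduce
  I1: { [C → ) .] }  — reduce
  I2: { [A → . X *], [C → . )], [L → . C A X], [L → .], [L → C . A X], [X → . ) * *], [X → . L * X], [X → .] }  — shift, 2 reduces
  I3: { [L' → L .] }  — accept
  I4: { [C → ) .], [X → ) . * *] }  — shift, reduce
  I5: { [C → . )], [L → . C A X], [L → .], [L → C A . X], [X → . ) * *], [X → . L * X], [X → .] }  — shift, 2 reduces
  I6: { [X → L . * X] }  — shift
  I7: { [A → X . *] }  — shift
  I8: { [A → X * .] }  — reduce
  I9: { [C → . )], [L → . C A X], [L → .], [X → . ) * *], [X → . L * X], [X → .], [X → L * . X] }  — shift, 2 reduces
  I10: { [X → L * X .] }  — reduce
  I11: { [L → C A X .] }  — reduce
  I12: { [X → ) * . *] }  — shift
  I13: { [X → ) * * .] }  — reduce

I0 contains reduce item [L → .] and shift item [C → . )] — shift-reduce conflict.
I2 contains reduce items [L → .], [X → .] and shift items [C → . )], [X → . ) * *] — shift-reduce conflict.
I4 contains reduce item [C → ) .] and shift item [X → ) . * *] — shift-reduce conflict.
I5 contains reduce items [L → .], [X → .] and shift items [C → . )], [X → . ) * *] — shift-reduce conflict.
I9 contains reduce items [L → .], [X → .] and shift items [C → . )], [X → . ) * *] — shift-reduce conflict.

Answer: Yes — I0: [L → .] vs [C → . )]; I2: [L → .] vs [C → . )]; I4: [C → ) .] vs [X → ) . * *]; I5: [L → .] vs [C → . )]; I9: [L → .] vs [C → . )]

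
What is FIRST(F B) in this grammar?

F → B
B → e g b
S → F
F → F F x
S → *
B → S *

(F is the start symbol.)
FIRST sets of the non-terminals involved (from the grammar, by fixed-point iteration):
  FIRST(F) = { '*', 'e' }

To compute FIRST(F B), process the symbols left to right:
Symbol F is a non-terminal. Add FIRST(F) \ {ε} = { '*', 'e' }
F is not nullable (ε ∉ FIRST(F)), so stop here.
FIRST(F B) = { '*', 'e' }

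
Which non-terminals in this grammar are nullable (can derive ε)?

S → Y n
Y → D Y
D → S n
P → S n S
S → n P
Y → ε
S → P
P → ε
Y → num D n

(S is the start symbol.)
A non-terminal is nullable if it can derive ε (the empty string): either it has an ε-production, or it has a production whose right-hand side consists entirely of nullable non-terminals.

ε-productions: Y → ε, P → ε
So Y, P are immediately nullable.
S → P: every symbol on the right is nullable, so S is nullable too.
No further non-terminal can be added: every production for the remaining non-terminals contains a terminal or a non-nullable non-terminal.
Nullable = { 'P', 'S', 'Y' }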